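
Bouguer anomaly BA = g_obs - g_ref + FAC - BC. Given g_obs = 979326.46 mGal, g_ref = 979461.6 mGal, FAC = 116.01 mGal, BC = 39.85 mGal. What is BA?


BA = g_obs - g_ref + FAC - BC
= 979326.46 - 979461.6 + 116.01 - 39.85
= -58.98 mGal

-58.98


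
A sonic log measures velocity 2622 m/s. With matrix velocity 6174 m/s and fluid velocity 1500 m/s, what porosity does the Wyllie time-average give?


1/V - 1/Vm = 1/2622 - 1/6174 = 0.00021942
1/Vf - 1/Vm = 1/1500 - 1/6174 = 0.0005047
phi = 0.00021942 / 0.0005047 = 0.4348

0.4348


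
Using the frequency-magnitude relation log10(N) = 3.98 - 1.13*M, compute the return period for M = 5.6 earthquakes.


log10(N) = 3.98 - 1.13*5.6 = -2.348
N = 10^-2.348 = 0.004487
T = 1/N = 1/0.004487 = 222.8435 years

222.8435


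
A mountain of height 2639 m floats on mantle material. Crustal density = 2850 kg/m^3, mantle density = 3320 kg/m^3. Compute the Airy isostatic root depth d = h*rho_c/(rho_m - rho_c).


rho_m - rho_c = 3320 - 2850 = 470
d = 2639 * 2850 / 470
= 7521150 / 470
= 16002.45 m

16002.45


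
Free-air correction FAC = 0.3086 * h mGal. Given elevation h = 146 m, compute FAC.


FAC = 0.3086 * h
= 0.3086 * 146
= 45.0556 mGal

45.0556


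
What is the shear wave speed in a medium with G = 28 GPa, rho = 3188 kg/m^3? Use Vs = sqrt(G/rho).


Convert G to Pa: G = 28e9 Pa
Compute G/rho = 28e9 / 3188 = 8782936.01
Vs = sqrt(8782936.01) = 2963.6 m/s

2963.6


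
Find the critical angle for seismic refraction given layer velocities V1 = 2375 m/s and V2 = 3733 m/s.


V1/V2 = 2375/3733 = 0.636218
theta_c = arcsin(0.636218) = 39.5103 degrees

39.5103


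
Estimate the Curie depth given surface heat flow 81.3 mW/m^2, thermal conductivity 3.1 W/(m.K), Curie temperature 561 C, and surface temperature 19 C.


T_Curie - T_surf = 561 - 19 = 542 C
Convert q to W/m^2: 81.3 mW/m^2 = 0.0813 W/m^2
d = 542 * 3.1 / 0.0813 = 20666.67 m

20666.67


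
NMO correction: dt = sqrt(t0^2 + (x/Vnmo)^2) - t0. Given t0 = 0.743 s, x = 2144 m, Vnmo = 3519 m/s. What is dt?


x/Vnmo = 2144/3519 = 0.609264
(x/Vnmo)^2 = 0.371203
t0^2 = 0.552049
sqrt(0.552049 + 0.371203) = 0.96086
dt = 0.96086 - 0.743 = 0.21786

0.21786


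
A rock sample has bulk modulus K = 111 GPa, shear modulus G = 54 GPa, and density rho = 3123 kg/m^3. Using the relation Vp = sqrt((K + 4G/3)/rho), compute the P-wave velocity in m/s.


First compute the effective modulus:
K + 4G/3 = 111e9 + 4*54e9/3 = 183000000000.0 Pa
Then divide by density:
183000000000.0 / 3123 = 58597502.4015 Pa/(kg/m^3)
Take the square root:
Vp = sqrt(58597502.4015) = 7654.9 m/s

7654.9


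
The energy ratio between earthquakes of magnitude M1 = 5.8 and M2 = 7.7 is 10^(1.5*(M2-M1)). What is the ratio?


M2 - M1 = 7.7 - 5.8 = 1.9
1.5 * 1.9 = 2.85
ratio = 10^2.85 = 707.95

707.95


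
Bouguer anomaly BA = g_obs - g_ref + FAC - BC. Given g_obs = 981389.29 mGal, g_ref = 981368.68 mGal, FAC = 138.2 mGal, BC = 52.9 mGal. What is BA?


BA = g_obs - g_ref + FAC - BC
= 981389.29 - 981368.68 + 138.2 - 52.9
= 105.91 mGal

105.91


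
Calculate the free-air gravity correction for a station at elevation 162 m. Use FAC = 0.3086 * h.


FAC = 0.3086 * h
= 0.3086 * 162
= 49.9932 mGal

49.9932


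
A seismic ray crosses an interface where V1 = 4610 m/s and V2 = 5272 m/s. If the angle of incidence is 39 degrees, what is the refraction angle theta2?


sin(theta1) = sin(39 deg) = 0.62932
sin(theta2) = V2/V1 * sin(theta1) = 5272/4610 * 0.62932 = 0.719691
theta2 = arcsin(0.719691) = 46.029 degrees

46.029


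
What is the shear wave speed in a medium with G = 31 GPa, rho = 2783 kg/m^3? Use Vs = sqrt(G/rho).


Convert G to Pa: G = 31e9 Pa
Compute G/rho = 31e9 / 2783 = 11139058.5699
Vs = sqrt(11139058.5699) = 3337.52 m/s

3337.52


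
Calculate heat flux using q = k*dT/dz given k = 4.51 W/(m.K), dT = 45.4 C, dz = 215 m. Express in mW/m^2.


q = k * dT / dz * 1000
= 4.51 * 45.4 / 215 * 1000
= 0.952344 * 1000
= 952.3442 mW/m^2

952.3442


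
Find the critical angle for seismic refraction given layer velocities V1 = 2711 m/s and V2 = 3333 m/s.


V1/V2 = 2711/3333 = 0.813381
theta_c = arcsin(0.813381) = 54.4276 degrees

54.4276


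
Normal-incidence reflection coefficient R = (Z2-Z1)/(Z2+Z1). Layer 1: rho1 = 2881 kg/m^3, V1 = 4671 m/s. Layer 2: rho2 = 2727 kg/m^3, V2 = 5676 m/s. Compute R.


Z1 = 2881 * 4671 = 13457151
Z2 = 2727 * 5676 = 15478452
R = (15478452 - 13457151) / (15478452 + 13457151) = 2021301 / 28935603 = 0.0699

0.0699


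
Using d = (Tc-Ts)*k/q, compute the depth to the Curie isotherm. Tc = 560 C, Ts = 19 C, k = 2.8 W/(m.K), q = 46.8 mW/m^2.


T_Curie - T_surf = 560 - 19 = 541 C
Convert q to W/m^2: 46.8 mW/m^2 = 0.0468 W/m^2
d = 541 * 2.8 / 0.0468 = 32367.52 m

32367.52


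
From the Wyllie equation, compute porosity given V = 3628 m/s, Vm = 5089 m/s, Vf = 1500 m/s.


1/V - 1/Vm = 1/3628 - 1/5089 = 7.913e-05
1/Vf - 1/Vm = 1/1500 - 1/5089 = 0.00047016
phi = 7.913e-05 / 0.00047016 = 0.1683

0.1683


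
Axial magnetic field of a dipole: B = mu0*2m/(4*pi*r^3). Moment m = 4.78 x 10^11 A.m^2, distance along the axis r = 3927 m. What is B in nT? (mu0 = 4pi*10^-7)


m = 4.78 x 10^11 = 478000000000 A.m^2
2m = 956000000000 A.m^2
r^3 = 3927^3 = 60559558983
B = (4pi*10^-7) * 956000000000 / (4*pi * 60559558983) * 1e9
= 1201345.030733 / 761013862422.52 * 1e9
= 1578.6112 nT

1578.6112


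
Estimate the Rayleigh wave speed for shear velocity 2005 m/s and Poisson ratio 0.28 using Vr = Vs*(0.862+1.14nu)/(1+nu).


Numerator factor = 0.862 + 1.14*0.28 = 1.1812
Denominator = 1 + 0.28 = 1.28
Vr = 2005 * 1.1812 / 1.28 = 1850.24 m/s

1850.24


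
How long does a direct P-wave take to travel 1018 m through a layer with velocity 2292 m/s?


t = x / V
= 1018 / 2292
= 0.4442 s

0.4442


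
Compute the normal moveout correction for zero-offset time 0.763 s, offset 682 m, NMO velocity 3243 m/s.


x/Vnmo = 682/3243 = 0.210299
(x/Vnmo)^2 = 0.044226
t0^2 = 0.582169
sqrt(0.582169 + 0.044226) = 0.791451
dt = 0.791451 - 0.763 = 0.028451

0.028451


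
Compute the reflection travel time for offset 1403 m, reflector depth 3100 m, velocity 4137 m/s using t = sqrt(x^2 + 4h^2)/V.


x^2 + 4h^2 = 1403^2 + 4*3100^2 = 1968409 + 38440000 = 40408409
sqrt(40408409) = 6356.7609
t = 6356.7609 / 4137 = 1.5366 s

1.5366


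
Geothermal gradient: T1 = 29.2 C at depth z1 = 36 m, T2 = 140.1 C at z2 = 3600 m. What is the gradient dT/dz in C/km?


dT = 140.1 - 29.2 = 110.9 C
dz = 3600 - 36 = 3564 m
gradient = dT/dz * 1000 = 110.9/3564 * 1000 = 31.1167 C/km

31.1167


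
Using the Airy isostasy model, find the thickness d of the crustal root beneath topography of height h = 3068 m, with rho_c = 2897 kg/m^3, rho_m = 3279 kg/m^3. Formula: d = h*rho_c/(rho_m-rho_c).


rho_m - rho_c = 3279 - 2897 = 382
d = 3068 * 2897 / 382
= 8887996 / 382
= 23267.01 m

23267.01


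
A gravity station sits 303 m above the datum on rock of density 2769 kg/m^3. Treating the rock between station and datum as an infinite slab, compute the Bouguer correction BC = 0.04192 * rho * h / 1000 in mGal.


BC = 0.04192 * rho * h / 1000
= 0.04192 * 2769 * 303 / 1000
= 35.1712 mGal

35.1712


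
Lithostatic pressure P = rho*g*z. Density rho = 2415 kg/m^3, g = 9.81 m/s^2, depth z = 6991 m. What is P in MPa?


P = rho * g * z / 1e6
= 2415 * 9.81 * 6991 / 1e6
= 165624829.65 / 1e6
= 165.6248 MPa

165.6248


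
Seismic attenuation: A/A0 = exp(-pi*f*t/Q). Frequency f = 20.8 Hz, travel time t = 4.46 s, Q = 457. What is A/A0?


pi*f*t/Q = pi*20.8*4.46/457 = 0.637723
A/A0 = exp(-0.637723) = 0.528495

0.528495


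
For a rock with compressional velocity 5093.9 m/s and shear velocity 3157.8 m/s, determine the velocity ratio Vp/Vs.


Vp/Vs = 5093.9 / 3157.8
= 1.6131

1.6131


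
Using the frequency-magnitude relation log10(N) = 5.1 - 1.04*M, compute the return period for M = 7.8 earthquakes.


log10(N) = 5.1 - 1.04*7.8 = -3.012
N = 10^-3.012 = 0.000973
T = 1/N = 1/0.000973 = 1028.0163 years

1028.0163


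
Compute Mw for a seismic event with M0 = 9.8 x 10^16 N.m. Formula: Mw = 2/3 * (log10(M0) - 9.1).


log10(M0) = log10(9.8 x 10^16) = 16.9912
Mw = 2/3 * (16.9912 - 9.1)
= 2/3 * 7.8912
= 5.26

5.26


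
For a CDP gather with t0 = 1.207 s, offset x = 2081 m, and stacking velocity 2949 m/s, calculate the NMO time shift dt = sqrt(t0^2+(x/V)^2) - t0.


x/Vnmo = 2081/2949 = 0.705663
(x/Vnmo)^2 = 0.49796
t0^2 = 1.456849
sqrt(1.456849 + 0.49796) = 1.398145
dt = 1.398145 - 1.207 = 0.191145

0.191145


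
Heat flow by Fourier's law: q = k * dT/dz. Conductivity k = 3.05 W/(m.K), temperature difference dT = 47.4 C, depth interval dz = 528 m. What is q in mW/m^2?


q = k * dT / dz * 1000
= 3.05 * 47.4 / 528 * 1000
= 0.273807 * 1000
= 273.8068 mW/m^2

273.8068


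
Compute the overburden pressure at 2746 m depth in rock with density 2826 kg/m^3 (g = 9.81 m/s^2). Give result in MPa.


P = rho * g * z / 1e6
= 2826 * 9.81 * 2746 / 1e6
= 76127522.76 / 1e6
= 76.1275 MPa

76.1275


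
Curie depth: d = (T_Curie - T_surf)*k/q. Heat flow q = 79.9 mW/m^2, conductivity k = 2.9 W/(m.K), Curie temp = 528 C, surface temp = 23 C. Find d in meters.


T_Curie - T_surf = 528 - 23 = 505 C
Convert q to W/m^2: 79.9 mW/m^2 = 0.0799 W/m^2
d = 505 * 2.9 / 0.0799 = 18329.16 m

18329.16


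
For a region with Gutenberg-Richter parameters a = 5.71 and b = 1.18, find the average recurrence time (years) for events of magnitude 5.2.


log10(N) = 5.71 - 1.18*5.2 = -0.426
N = 10^-0.426 = 0.374973
T = 1/N = 1/0.374973 = 2.6669 years

2.6669


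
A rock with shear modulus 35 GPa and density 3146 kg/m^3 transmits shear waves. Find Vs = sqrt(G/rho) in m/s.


Convert G to Pa: G = 35e9 Pa
Compute G/rho = 35e9 / 3146 = 11125238.398
Vs = sqrt(11125238.398) = 3335.45 m/s

3335.45


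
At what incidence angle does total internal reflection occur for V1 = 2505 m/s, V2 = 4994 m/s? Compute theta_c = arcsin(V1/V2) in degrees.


V1/V2 = 2505/4994 = 0.501602
theta_c = arcsin(0.501602) = 30.106 degrees

30.106


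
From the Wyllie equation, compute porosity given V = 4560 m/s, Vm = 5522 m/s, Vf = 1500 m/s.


1/V - 1/Vm = 1/4560 - 1/5522 = 3.82e-05
1/Vf - 1/Vm = 1/1500 - 1/5522 = 0.00048557
phi = 3.82e-05 / 0.00048557 = 0.0787

0.0787


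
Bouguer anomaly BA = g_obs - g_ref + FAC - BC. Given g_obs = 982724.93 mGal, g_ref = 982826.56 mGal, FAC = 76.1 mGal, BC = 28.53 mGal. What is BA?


BA = g_obs - g_ref + FAC - BC
= 982724.93 - 982826.56 + 76.1 - 28.53
= -54.06 mGal

-54.06


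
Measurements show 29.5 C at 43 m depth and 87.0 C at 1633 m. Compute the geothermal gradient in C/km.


dT = 87.0 - 29.5 = 57.5 C
dz = 1633 - 43 = 1590 m
gradient = dT/dz * 1000 = 57.5/1590 * 1000 = 36.1635 C/km

36.1635


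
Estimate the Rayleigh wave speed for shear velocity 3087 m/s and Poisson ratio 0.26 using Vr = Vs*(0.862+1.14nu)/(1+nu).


Numerator factor = 0.862 + 1.14*0.26 = 1.1584
Denominator = 1 + 0.26 = 1.26
Vr = 3087 * 1.1584 / 1.26 = 2838.08 m/s

2838.08


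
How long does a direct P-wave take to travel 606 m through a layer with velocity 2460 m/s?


t = x / V
= 606 / 2460
= 0.2463 s

0.2463


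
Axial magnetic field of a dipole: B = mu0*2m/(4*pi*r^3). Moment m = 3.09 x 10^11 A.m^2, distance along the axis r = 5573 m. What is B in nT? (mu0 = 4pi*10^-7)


m = 3.09 x 10^11 = 309000000000 A.m^2
2m = 618000000000 A.m^2
r^3 = 5573^3 = 173088067517
B = (4pi*10^-7) * 618000000000 / (4*pi * 173088067517) * 1e9
= 776601.703967 / 2175088805341.85 * 1e9
= 357.0437 nT

357.0437


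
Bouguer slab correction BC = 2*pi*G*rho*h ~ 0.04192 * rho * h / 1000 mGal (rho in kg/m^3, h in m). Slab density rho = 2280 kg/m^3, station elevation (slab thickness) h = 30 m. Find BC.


BC = 0.04192 * rho * h / 1000
= 0.04192 * 2280 * 30 / 1000
= 2.8673 mGal

2.8673


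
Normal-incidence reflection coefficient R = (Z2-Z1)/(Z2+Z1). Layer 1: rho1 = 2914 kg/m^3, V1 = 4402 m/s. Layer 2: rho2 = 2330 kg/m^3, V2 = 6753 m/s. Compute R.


Z1 = 2914 * 4402 = 12827428
Z2 = 2330 * 6753 = 15734490
R = (15734490 - 12827428) / (15734490 + 12827428) = 2907062 / 28561918 = 0.1018

0.1018


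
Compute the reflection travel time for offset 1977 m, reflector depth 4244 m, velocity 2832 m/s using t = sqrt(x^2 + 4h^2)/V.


x^2 + 4h^2 = 1977^2 + 4*4244^2 = 3908529 + 72046144 = 75954673
sqrt(75954673) = 8715.1978
t = 8715.1978 / 2832 = 3.0774 s

3.0774


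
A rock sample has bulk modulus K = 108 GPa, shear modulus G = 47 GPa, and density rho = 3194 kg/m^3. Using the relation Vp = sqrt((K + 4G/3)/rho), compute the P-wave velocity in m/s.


First compute the effective modulus:
K + 4G/3 = 108e9 + 4*47e9/3 = 170666666666.67 Pa
Then divide by density:
170666666666.67 / 3194 = 53433521.1856 Pa/(kg/m^3)
Take the square root:
Vp = sqrt(53433521.1856) = 7309.82 m/s

7309.82


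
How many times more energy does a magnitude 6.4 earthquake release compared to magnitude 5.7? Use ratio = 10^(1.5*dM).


M2 - M1 = 6.4 - 5.7 = 0.7
1.5 * 0.7 = 1.05
ratio = 10^1.05 = 11.22

11.22


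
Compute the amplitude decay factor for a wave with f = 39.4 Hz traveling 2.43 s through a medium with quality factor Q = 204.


pi*f*t/Q = pi*39.4*2.43/204 = 1.474423
A/A0 = exp(-1.474423) = 0.228911

0.228911


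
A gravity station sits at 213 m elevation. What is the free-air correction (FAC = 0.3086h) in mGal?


FAC = 0.3086 * h
= 0.3086 * 213
= 65.7318 mGal

65.7318


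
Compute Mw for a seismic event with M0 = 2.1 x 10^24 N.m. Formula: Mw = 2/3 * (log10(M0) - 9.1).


log10(M0) = log10(2.1 x 10^24) = 24.3222
Mw = 2/3 * (24.3222 - 9.1)
= 2/3 * 15.2222
= 10.15

10.15


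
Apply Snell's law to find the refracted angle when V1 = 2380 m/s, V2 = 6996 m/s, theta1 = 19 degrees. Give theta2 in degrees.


sin(theta1) = sin(19 deg) = 0.325568
sin(theta2) = V2/V1 * sin(theta1) = 6996/2380 * 0.325568 = 0.957006
theta2 = arcsin(0.957006) = 73.138 degrees

73.138


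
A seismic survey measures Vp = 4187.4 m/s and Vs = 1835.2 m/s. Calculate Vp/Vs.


Vp/Vs = 4187.4 / 1835.2
= 2.2817

2.2817


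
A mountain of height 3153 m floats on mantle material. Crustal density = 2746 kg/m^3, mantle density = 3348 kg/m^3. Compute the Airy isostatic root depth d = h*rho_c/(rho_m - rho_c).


rho_m - rho_c = 3348 - 2746 = 602
d = 3153 * 2746 / 602
= 8658138 / 602
= 14382.29 m

14382.29


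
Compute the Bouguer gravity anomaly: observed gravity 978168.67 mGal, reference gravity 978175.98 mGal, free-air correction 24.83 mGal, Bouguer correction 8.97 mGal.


BA = g_obs - g_ref + FAC - BC
= 978168.67 - 978175.98 + 24.83 - 8.97
= 8.55 mGal

8.55


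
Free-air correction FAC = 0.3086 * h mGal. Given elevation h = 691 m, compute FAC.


FAC = 0.3086 * h
= 0.3086 * 691
= 213.2426 mGal

213.2426


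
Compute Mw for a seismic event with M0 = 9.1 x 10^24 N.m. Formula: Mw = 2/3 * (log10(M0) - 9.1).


log10(M0) = log10(9.1 x 10^24) = 24.959
Mw = 2/3 * (24.959 - 9.1)
= 2/3 * 15.859
= 10.57

10.57


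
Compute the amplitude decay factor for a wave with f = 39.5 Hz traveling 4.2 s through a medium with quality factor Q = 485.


pi*f*t/Q = pi*39.5*4.2/485 = 1.074619
A/A0 = exp(-1.074619) = 0.341428

0.341428


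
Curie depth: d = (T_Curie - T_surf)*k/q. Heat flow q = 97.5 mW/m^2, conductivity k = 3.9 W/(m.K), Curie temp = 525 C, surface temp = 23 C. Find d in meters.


T_Curie - T_surf = 525 - 23 = 502 C
Convert q to W/m^2: 97.5 mW/m^2 = 0.0975 W/m^2
d = 502 * 3.9 / 0.0975 = 20080.0 m

20080.0


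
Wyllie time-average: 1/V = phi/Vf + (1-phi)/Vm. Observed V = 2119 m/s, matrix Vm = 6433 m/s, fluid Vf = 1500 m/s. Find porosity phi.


1/V - 1/Vm = 1/2119 - 1/6433 = 0.00031647
1/Vf - 1/Vm = 1/1500 - 1/6433 = 0.00051122
phi = 0.00031647 / 0.00051122 = 0.6191

0.6191


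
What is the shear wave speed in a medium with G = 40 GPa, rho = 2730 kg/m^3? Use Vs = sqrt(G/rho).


Convert G to Pa: G = 40e9 Pa
Compute G/rho = 40e9 / 2730 = 14652014.652
Vs = sqrt(14652014.652) = 3827.8 m/s

3827.8


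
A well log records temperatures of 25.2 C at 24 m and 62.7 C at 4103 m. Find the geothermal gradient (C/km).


dT = 62.7 - 25.2 = 37.5 C
dz = 4103 - 24 = 4079 m
gradient = dT/dz * 1000 = 37.5/4079 * 1000 = 9.1934 C/km

9.1934


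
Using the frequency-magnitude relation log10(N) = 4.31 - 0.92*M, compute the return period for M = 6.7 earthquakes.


log10(N) = 4.31 - 0.92*6.7 = -1.854
N = 10^-1.854 = 0.013996
T = 1/N = 1/0.013996 = 71.4496 years

71.4496


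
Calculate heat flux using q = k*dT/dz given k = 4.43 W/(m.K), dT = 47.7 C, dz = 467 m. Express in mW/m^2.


q = k * dT / dz * 1000
= 4.43 * 47.7 / 467 * 1000
= 0.452486 * 1000
= 452.4861 mW/m^2

452.4861


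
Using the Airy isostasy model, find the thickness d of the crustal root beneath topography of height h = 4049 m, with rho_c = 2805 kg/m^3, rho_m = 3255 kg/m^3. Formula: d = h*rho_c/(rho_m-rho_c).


rho_m - rho_c = 3255 - 2805 = 450
d = 4049 * 2805 / 450
= 11357445 / 450
= 25238.77 m

25238.77


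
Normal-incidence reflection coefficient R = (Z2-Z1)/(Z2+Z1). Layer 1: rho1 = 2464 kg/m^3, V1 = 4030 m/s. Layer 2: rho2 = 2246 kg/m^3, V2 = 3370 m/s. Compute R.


Z1 = 2464 * 4030 = 9929920
Z2 = 2246 * 3370 = 7569020
R = (7569020 - 9929920) / (7569020 + 9929920) = -2360900 / 17498940 = -0.1349

-0.1349


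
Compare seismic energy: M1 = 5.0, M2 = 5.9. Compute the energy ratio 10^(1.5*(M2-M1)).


M2 - M1 = 5.9 - 5.0 = 0.9
1.5 * 0.9 = 1.35
ratio = 10^1.35 = 22.39

22.39


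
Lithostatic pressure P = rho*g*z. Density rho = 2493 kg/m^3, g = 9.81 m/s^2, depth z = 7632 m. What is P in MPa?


P = rho * g * z / 1e6
= 2493 * 9.81 * 7632 / 1e6
= 186650710.56 / 1e6
= 186.6507 MPa

186.6507


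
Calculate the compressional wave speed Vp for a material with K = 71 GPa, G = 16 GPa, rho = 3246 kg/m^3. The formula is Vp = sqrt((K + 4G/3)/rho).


First compute the effective modulus:
K + 4G/3 = 71e9 + 4*16e9/3 = 92333333333.33 Pa
Then divide by density:
92333333333.33 / 3246 = 28445265.9684 Pa/(kg/m^3)
Take the square root:
Vp = sqrt(28445265.9684) = 5333.41 m/s

5333.41


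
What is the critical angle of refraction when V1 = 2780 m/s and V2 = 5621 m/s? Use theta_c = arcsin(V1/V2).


V1/V2 = 2780/5621 = 0.494574
theta_c = arcsin(0.494574) = 29.6417 degrees

29.6417


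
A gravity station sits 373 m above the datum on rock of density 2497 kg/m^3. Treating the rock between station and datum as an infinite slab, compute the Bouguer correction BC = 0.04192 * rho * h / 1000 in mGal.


BC = 0.04192 * rho * h / 1000
= 0.04192 * 2497 * 373 / 1000
= 39.0435 mGal

39.0435


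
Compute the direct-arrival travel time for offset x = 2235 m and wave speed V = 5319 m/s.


t = x / V
= 2235 / 5319
= 0.4202 s

0.4202


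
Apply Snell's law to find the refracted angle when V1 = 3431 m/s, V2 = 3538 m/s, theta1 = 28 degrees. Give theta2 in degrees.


sin(theta1) = sin(28 deg) = 0.469472
sin(theta2) = V2/V1 * sin(theta1) = 3538/3431 * 0.469472 = 0.484113
theta2 = arcsin(0.484113) = 28.9543 degrees

28.9543


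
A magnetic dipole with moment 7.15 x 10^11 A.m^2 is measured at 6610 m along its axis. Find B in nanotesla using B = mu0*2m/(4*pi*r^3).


m = 7.15 x 10^11 = 715000000000 A.m^2
2m = 1430000000000 A.m^2
r^3 = 6610^3 = 288804781000
B = (4pi*10^-7) * 1430000000000 / (4*pi * 288804781000) * 1e9
= 1796990.997853 / 3629227913244.84 * 1e9
= 495.1442 nT

495.1442


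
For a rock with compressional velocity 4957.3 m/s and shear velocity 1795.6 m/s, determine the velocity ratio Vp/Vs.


Vp/Vs = 4957.3 / 1795.6
= 2.7608

2.7608


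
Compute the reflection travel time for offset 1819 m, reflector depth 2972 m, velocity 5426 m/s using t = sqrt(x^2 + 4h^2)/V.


x^2 + 4h^2 = 1819^2 + 4*2972^2 = 3308761 + 35331136 = 38639897
sqrt(38639897) = 6216.0998
t = 6216.0998 / 5426 = 1.1456 s

1.1456


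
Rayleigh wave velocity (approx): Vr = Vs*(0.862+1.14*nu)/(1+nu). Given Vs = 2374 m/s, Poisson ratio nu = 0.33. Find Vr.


Numerator factor = 0.862 + 1.14*0.33 = 1.2382
Denominator = 1 + 0.33 = 1.33
Vr = 2374 * 1.2382 / 1.33 = 2210.14 m/s

2210.14


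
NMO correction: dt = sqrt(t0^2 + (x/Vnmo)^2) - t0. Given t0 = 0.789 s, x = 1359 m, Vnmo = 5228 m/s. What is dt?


x/Vnmo = 1359/5228 = 0.259946
(x/Vnmo)^2 = 0.067572
t0^2 = 0.622521
sqrt(0.622521 + 0.067572) = 0.830718
dt = 0.830718 - 0.789 = 0.041718

0.041718


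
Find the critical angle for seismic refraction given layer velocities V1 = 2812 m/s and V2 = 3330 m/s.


V1/V2 = 2812/3330 = 0.844444
theta_c = arcsin(0.844444) = 57.6125 degrees

57.6125


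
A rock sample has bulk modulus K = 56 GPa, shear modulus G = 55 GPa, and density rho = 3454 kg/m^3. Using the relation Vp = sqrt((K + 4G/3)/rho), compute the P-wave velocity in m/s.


First compute the effective modulus:
K + 4G/3 = 56e9 + 4*55e9/3 = 129333333333.33 Pa
Then divide by density:
129333333333.33 / 3454 = 37444508.7821 Pa/(kg/m^3)
Take the square root:
Vp = sqrt(37444508.7821) = 6119.19 m/s

6119.19


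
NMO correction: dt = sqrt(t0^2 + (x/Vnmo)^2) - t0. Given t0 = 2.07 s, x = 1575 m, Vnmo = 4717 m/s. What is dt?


x/Vnmo = 1575/4717 = 0.333899
(x/Vnmo)^2 = 0.111488
t0^2 = 4.2849
sqrt(4.2849 + 0.111488) = 2.096757
dt = 2.096757 - 2.07 = 0.026757

0.026757


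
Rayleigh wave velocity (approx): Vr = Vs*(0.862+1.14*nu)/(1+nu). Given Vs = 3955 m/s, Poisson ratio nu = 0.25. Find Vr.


Numerator factor = 0.862 + 1.14*0.25 = 1.147
Denominator = 1 + 0.25 = 1.25
Vr = 3955 * 1.147 / 1.25 = 3629.11 m/s

3629.11


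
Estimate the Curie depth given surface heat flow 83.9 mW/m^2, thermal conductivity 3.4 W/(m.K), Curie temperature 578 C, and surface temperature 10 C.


T_Curie - T_surf = 578 - 10 = 568 C
Convert q to W/m^2: 83.9 mW/m^2 = 0.0839 W/m^2
d = 568 * 3.4 / 0.0839 = 23017.88 m

23017.88


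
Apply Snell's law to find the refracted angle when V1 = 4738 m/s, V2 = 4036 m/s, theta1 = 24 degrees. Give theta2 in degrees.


sin(theta1) = sin(24 deg) = 0.406737
sin(theta2) = V2/V1 * sin(theta1) = 4036/4738 * 0.406737 = 0.346473
theta2 = arcsin(0.346473) = 20.2717 degrees

20.2717


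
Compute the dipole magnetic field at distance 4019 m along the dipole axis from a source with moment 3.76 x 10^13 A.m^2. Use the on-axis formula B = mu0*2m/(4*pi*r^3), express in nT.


m = 3.76 x 10^13 = 37600000000000 A.m^2
2m = 75200000000000 A.m^2
r^3 = 4019^3 = 64916338859
B = (4pi*10^-7) * 75200000000000 / (4*pi * 64916338859) * 1e9
= 94499107.019981 / 815762773029.52 * 1e9
= 115841.4065 nT

115841.4065


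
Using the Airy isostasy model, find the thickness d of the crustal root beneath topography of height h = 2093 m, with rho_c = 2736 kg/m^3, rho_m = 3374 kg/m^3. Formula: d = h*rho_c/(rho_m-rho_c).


rho_m - rho_c = 3374 - 2736 = 638
d = 2093 * 2736 / 638
= 5726448 / 638
= 8975.62 m

8975.62


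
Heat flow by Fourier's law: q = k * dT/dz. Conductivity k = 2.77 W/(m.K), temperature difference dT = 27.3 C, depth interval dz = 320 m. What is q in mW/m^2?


q = k * dT / dz * 1000
= 2.77 * 27.3 / 320 * 1000
= 0.236316 * 1000
= 236.3156 mW/m^2

236.3156


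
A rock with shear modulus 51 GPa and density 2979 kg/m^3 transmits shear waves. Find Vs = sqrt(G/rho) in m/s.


Convert G to Pa: G = 51e9 Pa
Compute G/rho = 51e9 / 2979 = 17119838.8721
Vs = sqrt(17119838.8721) = 4137.61 m/s

4137.61


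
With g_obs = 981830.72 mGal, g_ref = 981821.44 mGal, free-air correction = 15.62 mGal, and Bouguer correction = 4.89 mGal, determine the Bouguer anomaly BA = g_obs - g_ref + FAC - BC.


BA = g_obs - g_ref + FAC - BC
= 981830.72 - 981821.44 + 15.62 - 4.89
= 20.01 mGal

20.01


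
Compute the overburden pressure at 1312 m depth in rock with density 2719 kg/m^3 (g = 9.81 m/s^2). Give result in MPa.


P = rho * g * z / 1e6
= 2719 * 9.81 * 1312 / 1e6
= 34995487.68 / 1e6
= 34.9955 MPa

34.9955


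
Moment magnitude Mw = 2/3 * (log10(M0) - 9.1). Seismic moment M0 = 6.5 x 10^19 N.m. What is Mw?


log10(M0) = log10(6.5 x 10^19) = 19.8129
Mw = 2/3 * (19.8129 - 9.1)
= 2/3 * 10.7129
= 7.14

7.14


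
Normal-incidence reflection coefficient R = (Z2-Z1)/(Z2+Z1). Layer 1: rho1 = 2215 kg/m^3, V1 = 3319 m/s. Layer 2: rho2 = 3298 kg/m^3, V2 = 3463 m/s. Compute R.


Z1 = 2215 * 3319 = 7351585
Z2 = 3298 * 3463 = 11420974
R = (11420974 - 7351585) / (11420974 + 7351585) = 4069389 / 18772559 = 0.2168

0.2168


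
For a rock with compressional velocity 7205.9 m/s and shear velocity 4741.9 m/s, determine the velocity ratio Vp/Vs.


Vp/Vs = 7205.9 / 4741.9
= 1.5196

1.5196


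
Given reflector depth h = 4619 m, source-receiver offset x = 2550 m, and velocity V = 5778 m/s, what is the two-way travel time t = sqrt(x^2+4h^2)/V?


x^2 + 4h^2 = 2550^2 + 4*4619^2 = 6502500 + 85340644 = 91843144
sqrt(91843144) = 9583.4829
t = 9583.4829 / 5778 = 1.6586 s

1.6586


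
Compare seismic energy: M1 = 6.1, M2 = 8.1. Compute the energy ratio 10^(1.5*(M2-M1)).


M2 - M1 = 8.1 - 6.1 = 2.0
1.5 * 2.0 = 3.0
ratio = 10^3.0 = 1000.0

1000.0


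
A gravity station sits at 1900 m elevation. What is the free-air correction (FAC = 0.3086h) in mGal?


FAC = 0.3086 * h
= 0.3086 * 1900
= 586.34 mGal

586.34


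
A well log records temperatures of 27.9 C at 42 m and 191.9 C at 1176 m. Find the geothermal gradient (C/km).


dT = 191.9 - 27.9 = 164.0 C
dz = 1176 - 42 = 1134 m
gradient = dT/dz * 1000 = 164.0/1134 * 1000 = 144.6208 C/km

144.6208


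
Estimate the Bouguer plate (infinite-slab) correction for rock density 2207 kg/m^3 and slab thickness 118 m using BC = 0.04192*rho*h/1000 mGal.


BC = 0.04192 * rho * h / 1000
= 0.04192 * 2207 * 118 / 1000
= 10.9171 mGal

10.9171


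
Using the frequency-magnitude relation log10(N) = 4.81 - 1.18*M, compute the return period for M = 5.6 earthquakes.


log10(N) = 4.81 - 1.18*5.6 = -1.798
N = 10^-1.798 = 0.015922
T = 1/N = 1/0.015922 = 62.8058 years

62.8058


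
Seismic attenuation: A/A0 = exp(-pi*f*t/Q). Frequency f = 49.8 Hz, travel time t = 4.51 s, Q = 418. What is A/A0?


pi*f*t/Q = pi*49.8*4.51/418 = 1.688027
A/A0 = exp(-1.688027) = 0.184884

0.184884


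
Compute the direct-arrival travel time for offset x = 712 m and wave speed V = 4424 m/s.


t = x / V
= 712 / 4424
= 0.1609 s

0.1609


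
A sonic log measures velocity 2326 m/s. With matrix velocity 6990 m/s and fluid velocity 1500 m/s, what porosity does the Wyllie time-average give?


1/V - 1/Vm = 1/2326 - 1/6990 = 0.00028686
1/Vf - 1/Vm = 1/1500 - 1/6990 = 0.00052361
phi = 0.00028686 / 0.00052361 = 0.5479

0.5479


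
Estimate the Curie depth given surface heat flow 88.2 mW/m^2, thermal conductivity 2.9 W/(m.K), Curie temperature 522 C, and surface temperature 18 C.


T_Curie - T_surf = 522 - 18 = 504 C
Convert q to W/m^2: 88.2 mW/m^2 = 0.0882 W/m^2
d = 504 * 2.9 / 0.0882 = 16571.43 m

16571.43


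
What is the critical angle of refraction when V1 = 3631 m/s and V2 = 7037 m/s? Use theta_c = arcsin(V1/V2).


V1/V2 = 3631/7037 = 0.515987
theta_c = arcsin(0.515987) = 31.0634 degrees

31.0634


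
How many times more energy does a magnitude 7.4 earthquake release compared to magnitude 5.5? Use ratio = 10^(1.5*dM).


M2 - M1 = 7.4 - 5.5 = 1.9
1.5 * 1.9 = 2.85
ratio = 10^2.85 = 707.95

707.95


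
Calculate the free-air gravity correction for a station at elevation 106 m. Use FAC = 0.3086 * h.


FAC = 0.3086 * h
= 0.3086 * 106
= 32.7116 mGal

32.7116


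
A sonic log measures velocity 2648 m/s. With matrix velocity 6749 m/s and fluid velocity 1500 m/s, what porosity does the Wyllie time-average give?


1/V - 1/Vm = 1/2648 - 1/6749 = 0.00022947
1/Vf - 1/Vm = 1/1500 - 1/6749 = 0.0005185
phi = 0.00022947 / 0.0005185 = 0.4426

0.4426


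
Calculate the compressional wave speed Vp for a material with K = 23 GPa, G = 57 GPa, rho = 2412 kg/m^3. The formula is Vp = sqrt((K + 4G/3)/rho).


First compute the effective modulus:
K + 4G/3 = 23e9 + 4*57e9/3 = 99000000000.0 Pa
Then divide by density:
99000000000.0 / 2412 = 41044776.1194 Pa/(kg/m^3)
Take the square root:
Vp = sqrt(41044776.1194) = 6406.62 m/s

6406.62


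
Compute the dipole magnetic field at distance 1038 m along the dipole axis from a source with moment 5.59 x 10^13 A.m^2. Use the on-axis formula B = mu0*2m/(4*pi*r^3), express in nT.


m = 5.59 x 10^13 = 55900000000000 A.m^2
2m = 111800000000000 A.m^2
r^3 = 1038^3 = 1118386872
B = (4pi*10^-7) * 111800000000000 / (4*pi * 1118386872) * 1e9
= 140492023.468536 / 14054063923.79 * 1e9
= 9996540.8035 nT

9996540.8035


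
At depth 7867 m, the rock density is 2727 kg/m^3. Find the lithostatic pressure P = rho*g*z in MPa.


P = rho * g * z / 1e6
= 2727 * 9.81 * 7867 / 1e6
= 210456961.29 / 1e6
= 210.457 MPa

210.457


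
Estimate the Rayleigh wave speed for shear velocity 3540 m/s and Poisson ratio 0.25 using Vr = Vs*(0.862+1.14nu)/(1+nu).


Numerator factor = 0.862 + 1.14*0.25 = 1.147
Denominator = 1 + 0.25 = 1.25
Vr = 3540 * 1.147 / 1.25 = 3248.3 m/s

3248.3


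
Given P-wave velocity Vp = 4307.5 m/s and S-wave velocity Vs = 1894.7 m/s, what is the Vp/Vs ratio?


Vp/Vs = 4307.5 / 1894.7
= 2.2734

2.2734


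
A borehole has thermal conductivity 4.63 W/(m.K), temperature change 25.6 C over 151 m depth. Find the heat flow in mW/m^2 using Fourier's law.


q = k * dT / dz * 1000
= 4.63 * 25.6 / 151 * 1000
= 0.784954 * 1000
= 784.9536 mW/m^2

784.9536


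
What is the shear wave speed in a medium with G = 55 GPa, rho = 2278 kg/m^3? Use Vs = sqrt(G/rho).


Convert G to Pa: G = 55e9 Pa
Compute G/rho = 55e9 / 2278 = 24143985.9526
Vs = sqrt(24143985.9526) = 4913.65 m/s

4913.65


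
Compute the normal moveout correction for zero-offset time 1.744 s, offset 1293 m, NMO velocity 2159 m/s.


x/Vnmo = 1293/2159 = 0.598888
(x/Vnmo)^2 = 0.358667
t0^2 = 3.041536
sqrt(3.041536 + 0.358667) = 1.843964
dt = 1.843964 - 1.744 = 0.099964

0.099964


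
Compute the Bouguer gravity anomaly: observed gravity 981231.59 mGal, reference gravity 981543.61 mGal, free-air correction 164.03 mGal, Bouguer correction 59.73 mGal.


BA = g_obs - g_ref + FAC - BC
= 981231.59 - 981543.61 + 164.03 - 59.73
= -207.72 mGal

-207.72


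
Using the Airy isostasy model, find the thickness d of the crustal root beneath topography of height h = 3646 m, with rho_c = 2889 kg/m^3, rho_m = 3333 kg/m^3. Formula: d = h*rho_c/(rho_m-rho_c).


rho_m - rho_c = 3333 - 2889 = 444
d = 3646 * 2889 / 444
= 10533294 / 444
= 23723.64 m

23723.64


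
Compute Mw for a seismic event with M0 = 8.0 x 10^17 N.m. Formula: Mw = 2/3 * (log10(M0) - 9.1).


log10(M0) = log10(8.0 x 10^17) = 17.9031
Mw = 2/3 * (17.9031 - 9.1)
= 2/3 * 8.8031
= 5.87

5.87


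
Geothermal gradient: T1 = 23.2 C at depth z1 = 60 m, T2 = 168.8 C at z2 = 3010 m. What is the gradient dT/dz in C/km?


dT = 168.8 - 23.2 = 145.6 C
dz = 3010 - 60 = 2950 m
gradient = dT/dz * 1000 = 145.6/2950 * 1000 = 49.3559 C/km

49.3559


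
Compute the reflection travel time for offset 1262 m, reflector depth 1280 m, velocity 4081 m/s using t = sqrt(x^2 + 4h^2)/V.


x^2 + 4h^2 = 1262^2 + 4*1280^2 = 1592644 + 6553600 = 8146244
sqrt(8146244) = 2854.1626
t = 2854.1626 / 4081 = 0.6994 s

0.6994


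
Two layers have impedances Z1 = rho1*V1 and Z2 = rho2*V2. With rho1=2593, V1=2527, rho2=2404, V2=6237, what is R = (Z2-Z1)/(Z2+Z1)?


Z1 = 2593 * 2527 = 6552511
Z2 = 2404 * 6237 = 14993748
R = (14993748 - 6552511) / (14993748 + 6552511) = 8441237 / 21546259 = 0.3918

0.3918


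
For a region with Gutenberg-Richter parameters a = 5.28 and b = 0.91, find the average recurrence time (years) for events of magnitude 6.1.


log10(N) = 5.28 - 0.91*6.1 = -0.271
N = 10^-0.271 = 0.535797
T = 1/N = 1/0.535797 = 1.8664 years

1.8664


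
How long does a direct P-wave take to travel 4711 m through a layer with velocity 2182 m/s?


t = x / V
= 4711 / 2182
= 2.159 s

2.159


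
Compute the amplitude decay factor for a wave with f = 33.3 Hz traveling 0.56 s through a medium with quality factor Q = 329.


pi*f*t/Q = pi*33.3*0.56/329 = 0.178068
A/A0 = exp(-0.178068) = 0.836885

0.836885


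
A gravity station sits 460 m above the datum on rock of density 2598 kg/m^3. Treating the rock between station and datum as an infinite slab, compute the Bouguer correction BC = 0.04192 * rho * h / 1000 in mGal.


BC = 0.04192 * rho * h / 1000
= 0.04192 * 2598 * 460 / 1000
= 50.0978 mGal

50.0978


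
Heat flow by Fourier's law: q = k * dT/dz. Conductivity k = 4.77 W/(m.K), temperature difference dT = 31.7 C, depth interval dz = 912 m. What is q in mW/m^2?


q = k * dT / dz * 1000
= 4.77 * 31.7 / 912 * 1000
= 0.165799 * 1000
= 165.7993 mW/m^2

165.7993


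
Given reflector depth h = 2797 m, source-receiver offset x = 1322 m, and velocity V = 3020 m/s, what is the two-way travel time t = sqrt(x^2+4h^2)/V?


x^2 + 4h^2 = 1322^2 + 4*2797^2 = 1747684 + 31292836 = 33040520
sqrt(33040520) = 5748.0884
t = 5748.0884 / 3020 = 1.9033 s

1.9033


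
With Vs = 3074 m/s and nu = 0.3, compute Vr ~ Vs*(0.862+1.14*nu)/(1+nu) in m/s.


Numerator factor = 0.862 + 1.14*0.3 = 1.204
Denominator = 1 + 0.3 = 1.3
Vr = 3074 * 1.204 / 1.3 = 2847.0 m/s

2847.0


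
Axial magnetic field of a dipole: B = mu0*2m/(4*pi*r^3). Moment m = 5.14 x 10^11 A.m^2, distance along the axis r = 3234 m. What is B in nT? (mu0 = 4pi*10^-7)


m = 5.14 x 10^11 = 514000000000 A.m^2
2m = 1028000000000 A.m^2
r^3 = 3234^3 = 33823616904
B = (4pi*10^-7) * 1028000000000 / (4*pi * 33823616904) * 1e9
= 1291822.899156 / 425040105533.77 * 1e9
= 3039.2965 nT

3039.2965


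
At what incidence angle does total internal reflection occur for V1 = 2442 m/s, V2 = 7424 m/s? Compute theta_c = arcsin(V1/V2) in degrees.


V1/V2 = 2442/7424 = 0.328933
theta_c = arcsin(0.328933) = 19.204 degrees

19.204


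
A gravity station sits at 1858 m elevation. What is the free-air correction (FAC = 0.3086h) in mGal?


FAC = 0.3086 * h
= 0.3086 * 1858
= 573.3788 mGal

573.3788


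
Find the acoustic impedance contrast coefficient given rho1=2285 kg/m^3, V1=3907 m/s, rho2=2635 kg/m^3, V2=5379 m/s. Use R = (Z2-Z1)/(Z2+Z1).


Z1 = 2285 * 3907 = 8927495
Z2 = 2635 * 5379 = 14173665
R = (14173665 - 8927495) / (14173665 + 8927495) = 5246170 / 23101160 = 0.2271

0.2271


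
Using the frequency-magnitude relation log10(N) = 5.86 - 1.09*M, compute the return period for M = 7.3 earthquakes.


log10(N) = 5.86 - 1.09*7.3 = -2.097
N = 10^-2.097 = 0.007998
T = 1/N = 1/0.007998 = 125.0259 years

125.0259


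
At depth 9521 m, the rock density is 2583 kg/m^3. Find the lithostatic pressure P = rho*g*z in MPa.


P = rho * g * z / 1e6
= 2583 * 9.81 * 9521 / 1e6
= 241254808.83 / 1e6
= 241.2548 MPa

241.2548


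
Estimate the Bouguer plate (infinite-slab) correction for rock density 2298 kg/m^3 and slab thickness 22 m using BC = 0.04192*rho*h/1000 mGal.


BC = 0.04192 * rho * h / 1000
= 0.04192 * 2298 * 22 / 1000
= 2.1193 mGal

2.1193


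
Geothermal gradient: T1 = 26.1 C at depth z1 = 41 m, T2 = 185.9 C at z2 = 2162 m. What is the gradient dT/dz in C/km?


dT = 185.9 - 26.1 = 159.8 C
dz = 2162 - 41 = 2121 m
gradient = dT/dz * 1000 = 159.8/2121 * 1000 = 75.3418 C/km

75.3418


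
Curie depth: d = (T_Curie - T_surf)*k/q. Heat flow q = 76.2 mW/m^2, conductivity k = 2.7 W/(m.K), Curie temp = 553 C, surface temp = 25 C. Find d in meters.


T_Curie - T_surf = 553 - 25 = 528 C
Convert q to W/m^2: 76.2 mW/m^2 = 0.0762 W/m^2
d = 528 * 2.7 / 0.0762 = 18708.66 m

18708.66


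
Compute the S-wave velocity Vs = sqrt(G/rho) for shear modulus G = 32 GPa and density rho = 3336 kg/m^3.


Convert G to Pa: G = 32e9 Pa
Compute G/rho = 32e9 / 3336 = 9592326.1391
Vs = sqrt(9592326.1391) = 3097.15 m/s

3097.15


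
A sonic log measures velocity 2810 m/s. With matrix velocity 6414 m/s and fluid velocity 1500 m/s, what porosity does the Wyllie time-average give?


1/V - 1/Vm = 1/2810 - 1/6414 = 0.00019996
1/Vf - 1/Vm = 1/1500 - 1/6414 = 0.00051076
phi = 0.00019996 / 0.00051076 = 0.3915

0.3915


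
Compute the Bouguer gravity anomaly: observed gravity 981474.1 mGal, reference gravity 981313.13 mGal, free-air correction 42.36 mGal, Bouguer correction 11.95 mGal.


BA = g_obs - g_ref + FAC - BC
= 981474.1 - 981313.13 + 42.36 - 11.95
= 191.38 mGal

191.38


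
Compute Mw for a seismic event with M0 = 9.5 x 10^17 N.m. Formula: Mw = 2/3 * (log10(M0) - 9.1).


log10(M0) = log10(9.5 x 10^17) = 17.9777
Mw = 2/3 * (17.9777 - 9.1)
= 2/3 * 8.8777
= 5.92

5.92


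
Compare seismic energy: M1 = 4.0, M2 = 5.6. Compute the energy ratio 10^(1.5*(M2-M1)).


M2 - M1 = 5.6 - 4.0 = 1.6
1.5 * 1.6 = 2.4
ratio = 10^2.4 = 251.19

251.19


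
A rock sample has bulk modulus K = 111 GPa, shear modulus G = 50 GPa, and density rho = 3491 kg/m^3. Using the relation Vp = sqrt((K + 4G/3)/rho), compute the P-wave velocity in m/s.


First compute the effective modulus:
K + 4G/3 = 111e9 + 4*50e9/3 = 177666666666.67 Pa
Then divide by density:
177666666666.67 / 3491 = 50892771.8896 Pa/(kg/m^3)
Take the square root:
Vp = sqrt(50892771.8896) = 7133.92 m/s

7133.92


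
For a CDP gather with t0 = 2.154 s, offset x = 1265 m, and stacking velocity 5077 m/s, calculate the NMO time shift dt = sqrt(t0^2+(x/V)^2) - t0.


x/Vnmo = 1265/5077 = 0.249163
(x/Vnmo)^2 = 0.062082
t0^2 = 4.639716
sqrt(4.639716 + 0.062082) = 2.168363
dt = 2.168363 - 2.154 = 0.014363

0.014363


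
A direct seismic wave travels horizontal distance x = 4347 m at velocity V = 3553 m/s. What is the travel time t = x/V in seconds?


t = x / V
= 4347 / 3553
= 1.2235 s

1.2235


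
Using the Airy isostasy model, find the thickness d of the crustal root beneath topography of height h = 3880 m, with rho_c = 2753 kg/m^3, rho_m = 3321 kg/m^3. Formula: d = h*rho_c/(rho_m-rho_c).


rho_m - rho_c = 3321 - 2753 = 568
d = 3880 * 2753 / 568
= 10681640 / 568
= 18805.7 m

18805.7


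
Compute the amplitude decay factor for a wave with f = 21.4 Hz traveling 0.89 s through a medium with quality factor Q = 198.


pi*f*t/Q = pi*21.4*0.89/198 = 0.302196
A/A0 = exp(-0.302196) = 0.739193

0.739193


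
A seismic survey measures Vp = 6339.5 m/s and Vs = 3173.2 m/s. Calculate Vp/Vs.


Vp/Vs = 6339.5 / 3173.2
= 1.9978

1.9978


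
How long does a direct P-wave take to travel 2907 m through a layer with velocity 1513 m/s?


t = x / V
= 2907 / 1513
= 1.9213 s

1.9213


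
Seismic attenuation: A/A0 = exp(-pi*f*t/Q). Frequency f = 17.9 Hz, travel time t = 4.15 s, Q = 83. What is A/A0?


pi*f*t/Q = pi*17.9*4.15/83 = 2.811725
A/A0 = exp(-2.811725) = 0.060101

0.060101


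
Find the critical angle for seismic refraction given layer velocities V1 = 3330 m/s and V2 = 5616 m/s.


V1/V2 = 3330/5616 = 0.592949
theta_c = arcsin(0.592949) = 36.3665 degrees

36.3665


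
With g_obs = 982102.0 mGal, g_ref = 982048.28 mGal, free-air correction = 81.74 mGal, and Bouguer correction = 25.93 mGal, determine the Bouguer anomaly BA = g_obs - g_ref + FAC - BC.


BA = g_obs - g_ref + FAC - BC
= 982102.0 - 982048.28 + 81.74 - 25.93
= 109.53 mGal

109.53


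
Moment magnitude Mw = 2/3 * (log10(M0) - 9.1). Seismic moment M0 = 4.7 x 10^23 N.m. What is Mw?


log10(M0) = log10(4.7 x 10^23) = 23.6721
Mw = 2/3 * (23.6721 - 9.1)
= 2/3 * 14.5721
= 9.71

9.71


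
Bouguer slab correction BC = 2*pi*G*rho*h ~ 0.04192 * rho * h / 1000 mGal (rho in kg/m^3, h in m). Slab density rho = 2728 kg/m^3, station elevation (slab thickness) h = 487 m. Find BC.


BC = 0.04192 * rho * h / 1000
= 0.04192 * 2728 * 487 / 1000
= 55.6922 mGal

55.6922


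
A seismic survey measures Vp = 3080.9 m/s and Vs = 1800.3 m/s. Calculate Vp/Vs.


Vp/Vs = 3080.9 / 1800.3
= 1.7113

1.7113


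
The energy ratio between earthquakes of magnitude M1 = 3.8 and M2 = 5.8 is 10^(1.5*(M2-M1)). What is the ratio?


M2 - M1 = 5.8 - 3.8 = 2.0
1.5 * 2.0 = 3.0
ratio = 10^3.0 = 1000.0

1000.0
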